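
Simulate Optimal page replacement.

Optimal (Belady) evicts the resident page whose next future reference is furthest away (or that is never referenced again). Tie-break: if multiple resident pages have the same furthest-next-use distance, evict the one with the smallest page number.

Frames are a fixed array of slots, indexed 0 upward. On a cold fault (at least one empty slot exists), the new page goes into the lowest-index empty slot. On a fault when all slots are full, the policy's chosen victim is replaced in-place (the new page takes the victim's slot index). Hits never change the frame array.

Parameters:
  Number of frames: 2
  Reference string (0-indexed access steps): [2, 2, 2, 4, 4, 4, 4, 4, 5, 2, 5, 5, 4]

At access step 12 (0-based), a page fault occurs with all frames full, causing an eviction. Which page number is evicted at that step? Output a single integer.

Answer: 2

Derivation:
Step 0: ref 2 -> FAULT, frames=[2,-]
Step 1: ref 2 -> HIT, frames=[2,-]
Step 2: ref 2 -> HIT, frames=[2,-]
Step 3: ref 4 -> FAULT, frames=[2,4]
Step 4: ref 4 -> HIT, frames=[2,4]
Step 5: ref 4 -> HIT, frames=[2,4]
Step 6: ref 4 -> HIT, frames=[2,4]
Step 7: ref 4 -> HIT, frames=[2,4]
Step 8: ref 5 -> FAULT, evict 4, frames=[2,5]
Step 9: ref 2 -> HIT, frames=[2,5]
Step 10: ref 5 -> HIT, frames=[2,5]
Step 11: ref 5 -> HIT, frames=[2,5]
Step 12: ref 4 -> FAULT, evict 2, frames=[4,5]
At step 12: evicted page 2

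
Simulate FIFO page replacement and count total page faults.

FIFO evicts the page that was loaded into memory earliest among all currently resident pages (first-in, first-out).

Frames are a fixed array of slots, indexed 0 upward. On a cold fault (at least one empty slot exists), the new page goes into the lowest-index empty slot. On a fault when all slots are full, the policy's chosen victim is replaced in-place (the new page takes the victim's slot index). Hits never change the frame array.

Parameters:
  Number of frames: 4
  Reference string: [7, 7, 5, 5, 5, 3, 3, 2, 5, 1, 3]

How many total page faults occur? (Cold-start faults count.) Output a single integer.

Answer: 5

Derivation:
Step 0: ref 7 → FAULT, frames=[7,-,-,-]
Step 1: ref 7 → HIT, frames=[7,-,-,-]
Step 2: ref 5 → FAULT, frames=[7,5,-,-]
Step 3: ref 5 → HIT, frames=[7,5,-,-]
Step 4: ref 5 → HIT, frames=[7,5,-,-]
Step 5: ref 3 → FAULT, frames=[7,5,3,-]
Step 6: ref 3 → HIT, frames=[7,5,3,-]
Step 7: ref 2 → FAULT, frames=[7,5,3,2]
Step 8: ref 5 → HIT, frames=[7,5,3,2]
Step 9: ref 1 → FAULT (evict 7), frames=[1,5,3,2]
Step 10: ref 3 → HIT, frames=[1,5,3,2]
Total faults: 5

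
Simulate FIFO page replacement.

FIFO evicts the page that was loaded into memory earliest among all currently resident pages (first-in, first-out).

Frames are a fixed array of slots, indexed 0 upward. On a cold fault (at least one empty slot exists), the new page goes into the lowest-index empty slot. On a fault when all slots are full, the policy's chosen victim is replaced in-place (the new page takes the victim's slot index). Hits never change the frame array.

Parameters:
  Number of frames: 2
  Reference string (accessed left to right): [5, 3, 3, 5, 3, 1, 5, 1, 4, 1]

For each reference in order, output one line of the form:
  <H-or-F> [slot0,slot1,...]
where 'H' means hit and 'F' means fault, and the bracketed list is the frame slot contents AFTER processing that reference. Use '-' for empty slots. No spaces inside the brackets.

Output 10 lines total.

F [5,-]
F [5,3]
H [5,3]
H [5,3]
H [5,3]
F [1,3]
F [1,5]
H [1,5]
F [4,5]
F [4,1]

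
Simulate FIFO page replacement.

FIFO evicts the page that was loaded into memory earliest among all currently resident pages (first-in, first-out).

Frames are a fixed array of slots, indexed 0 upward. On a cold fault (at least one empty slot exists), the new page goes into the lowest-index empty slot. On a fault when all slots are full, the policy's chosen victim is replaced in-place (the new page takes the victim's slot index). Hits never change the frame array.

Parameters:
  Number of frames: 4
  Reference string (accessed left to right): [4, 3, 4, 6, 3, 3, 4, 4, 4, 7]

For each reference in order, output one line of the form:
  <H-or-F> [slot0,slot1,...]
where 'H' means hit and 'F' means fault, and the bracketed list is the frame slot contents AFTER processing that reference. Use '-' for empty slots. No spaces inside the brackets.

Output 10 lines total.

F [4,-,-,-]
F [4,3,-,-]
H [4,3,-,-]
F [4,3,6,-]
H [4,3,6,-]
H [4,3,6,-]
H [4,3,6,-]
H [4,3,6,-]
H [4,3,6,-]
F [4,3,6,7]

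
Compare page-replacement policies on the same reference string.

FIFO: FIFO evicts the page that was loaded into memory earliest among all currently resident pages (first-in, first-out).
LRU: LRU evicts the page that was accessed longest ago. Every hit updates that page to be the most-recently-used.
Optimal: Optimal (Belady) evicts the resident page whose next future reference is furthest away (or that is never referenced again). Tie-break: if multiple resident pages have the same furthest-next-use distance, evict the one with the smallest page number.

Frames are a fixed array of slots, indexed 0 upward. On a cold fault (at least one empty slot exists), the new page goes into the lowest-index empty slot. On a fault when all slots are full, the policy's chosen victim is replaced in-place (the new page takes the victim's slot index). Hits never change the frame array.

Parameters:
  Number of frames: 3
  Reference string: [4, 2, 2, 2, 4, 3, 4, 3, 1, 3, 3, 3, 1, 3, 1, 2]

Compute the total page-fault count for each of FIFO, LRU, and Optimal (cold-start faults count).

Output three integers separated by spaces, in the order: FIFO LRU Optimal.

Answer: 4 5 4

Derivation:
--- FIFO ---
  step 0: ref 4 -> FAULT, frames=[4,-,-] (faults so far: 1)
  step 1: ref 2 -> FAULT, frames=[4,2,-] (faults so far: 2)
  step 2: ref 2 -> HIT, frames=[4,2,-] (faults so far: 2)
  step 3: ref 2 -> HIT, frames=[4,2,-] (faults so far: 2)
  step 4: ref 4 -> HIT, frames=[4,2,-] (faults so far: 2)
  step 5: ref 3 -> FAULT, frames=[4,2,3] (faults so far: 3)
  step 6: ref 4 -> HIT, frames=[4,2,3] (faults so far: 3)
  step 7: ref 3 -> HIT, frames=[4,2,3] (faults so far: 3)
  step 8: ref 1 -> FAULT, evict 4, frames=[1,2,3] (faults so far: 4)
  step 9: ref 3 -> HIT, frames=[1,2,3] (faults so far: 4)
  step 10: ref 3 -> HIT, frames=[1,2,3] (faults so far: 4)
  step 11: ref 3 -> HIT, frames=[1,2,3] (faults so far: 4)
  step 12: ref 1 -> HIT, frames=[1,2,3] (faults so far: 4)
  step 13: ref 3 -> HIT, frames=[1,2,3] (faults so far: 4)
  step 14: ref 1 -> HIT, frames=[1,2,3] (faults so far: 4)
  step 15: ref 2 -> HIT, frames=[1,2,3] (faults so far: 4)
  FIFO total faults: 4
--- LRU ---
  step 0: ref 4 -> FAULT, frames=[4,-,-] (faults so far: 1)
  step 1: ref 2 -> FAULT, frames=[4,2,-] (faults so far: 2)
  step 2: ref 2 -> HIT, frames=[4,2,-] (faults so far: 2)
  step 3: ref 2 -> HIT, frames=[4,2,-] (faults so far: 2)
  step 4: ref 4 -> HIT, frames=[4,2,-] (faults so far: 2)
  step 5: ref 3 -> FAULT, frames=[4,2,3] (faults so far: 3)
  step 6: ref 4 -> HIT, frames=[4,2,3] (faults so far: 3)
  step 7: ref 3 -> HIT, frames=[4,2,3] (faults so far: 3)
  step 8: ref 1 -> FAULT, evict 2, frames=[4,1,3] (faults so far: 4)
  step 9: ref 3 -> HIT, frames=[4,1,3] (faults so far: 4)
  step 10: ref 3 -> HIT, frames=[4,1,3] (faults so far: 4)
  step 11: ref 3 -> HIT, frames=[4,1,3] (faults so far: 4)
  step 12: ref 1 -> HIT, frames=[4,1,3] (faults so far: 4)
  step 13: ref 3 -> HIT, frames=[4,1,3] (faults so far: 4)
  step 14: ref 1 -> HIT, frames=[4,1,3] (faults so far: 4)
  step 15: ref 2 -> FAULT, evict 4, frames=[2,1,3] (faults so far: 5)
  LRU total faults: 5
--- Optimal ---
  step 0: ref 4 -> FAULT, frames=[4,-,-] (faults so far: 1)
  step 1: ref 2 -> FAULT, frames=[4,2,-] (faults so far: 2)
  step 2: ref 2 -> HIT, frames=[4,2,-] (faults so far: 2)
  step 3: ref 2 -> HIT, frames=[4,2,-] (faults so far: 2)
  step 4: ref 4 -> HIT, frames=[4,2,-] (faults so far: 2)
  step 5: ref 3 -> FAULT, frames=[4,2,3] (faults so far: 3)
  step 6: ref 4 -> HIT, frames=[4,2,3] (faults so far: 3)
  step 7: ref 3 -> HIT, frames=[4,2,3] (faults so far: 3)
  step 8: ref 1 -> FAULT, evict 4, frames=[1,2,3] (faults so far: 4)
  step 9: ref 3 -> HIT, frames=[1,2,3] (faults so far: 4)
  step 10: ref 3 -> HIT, frames=[1,2,3] (faults so far: 4)
  step 11: ref 3 -> HIT, frames=[1,2,3] (faults so far: 4)
  step 12: ref 1 -> HIT, frames=[1,2,3] (faults so far: 4)
  step 13: ref 3 -> HIT, frames=[1,2,3] (faults so far: 4)
  step 14: ref 1 -> HIT, frames=[1,2,3] (faults so far: 4)
  step 15: ref 2 -> HIT, frames=[1,2,3] (faults so far: 4)
  Optimal total faults: 4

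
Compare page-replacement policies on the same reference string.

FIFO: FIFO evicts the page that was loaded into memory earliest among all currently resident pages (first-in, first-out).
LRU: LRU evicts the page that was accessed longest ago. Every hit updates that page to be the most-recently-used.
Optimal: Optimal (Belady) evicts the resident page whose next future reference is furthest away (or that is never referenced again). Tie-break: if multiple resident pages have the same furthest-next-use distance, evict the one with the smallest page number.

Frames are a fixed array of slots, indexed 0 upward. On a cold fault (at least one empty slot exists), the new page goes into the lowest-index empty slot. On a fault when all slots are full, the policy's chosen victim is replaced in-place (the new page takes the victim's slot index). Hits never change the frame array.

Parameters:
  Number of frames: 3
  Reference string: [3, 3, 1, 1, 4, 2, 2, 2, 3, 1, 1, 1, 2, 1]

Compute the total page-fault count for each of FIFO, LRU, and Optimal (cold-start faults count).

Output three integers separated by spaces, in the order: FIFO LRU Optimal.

--- FIFO ---
  step 0: ref 3 -> FAULT, frames=[3,-,-] (faults so far: 1)
  step 1: ref 3 -> HIT, frames=[3,-,-] (faults so far: 1)
  step 2: ref 1 -> FAULT, frames=[3,1,-] (faults so far: 2)
  step 3: ref 1 -> HIT, frames=[3,1,-] (faults so far: 2)
  step 4: ref 4 -> FAULT, frames=[3,1,4] (faults so far: 3)
  step 5: ref 2 -> FAULT, evict 3, frames=[2,1,4] (faults so far: 4)
  step 6: ref 2 -> HIT, frames=[2,1,4] (faults so far: 4)
  step 7: ref 2 -> HIT, frames=[2,1,4] (faults so far: 4)
  step 8: ref 3 -> FAULT, evict 1, frames=[2,3,4] (faults so far: 5)
  step 9: ref 1 -> FAULT, evict 4, frames=[2,3,1] (faults so far: 6)
  step 10: ref 1 -> HIT, frames=[2,3,1] (faults so far: 6)
  step 11: ref 1 -> HIT, frames=[2,3,1] (faults so far: 6)
  step 12: ref 2 -> HIT, frames=[2,3,1] (faults so far: 6)
  step 13: ref 1 -> HIT, frames=[2,3,1] (faults so far: 6)
  FIFO total faults: 6
--- LRU ---
  step 0: ref 3 -> FAULT, frames=[3,-,-] (faults so far: 1)
  step 1: ref 3 -> HIT, frames=[3,-,-] (faults so far: 1)
  step 2: ref 1 -> FAULT, frames=[3,1,-] (faults so far: 2)
  step 3: ref 1 -> HIT, frames=[3,1,-] (faults so far: 2)
  step 4: ref 4 -> FAULT, frames=[3,1,4] (faults so far: 3)
  step 5: ref 2 -> FAULT, evict 3, frames=[2,1,4] (faults so far: 4)
  step 6: ref 2 -> HIT, frames=[2,1,4] (faults so far: 4)
  step 7: ref 2 -> HIT, frames=[2,1,4] (faults so far: 4)
  step 8: ref 3 -> FAULT, evict 1, frames=[2,3,4] (faults so far: 5)
  step 9: ref 1 -> FAULT, evict 4, frames=[2,3,1] (faults so far: 6)
  step 10: ref 1 -> HIT, frames=[2,3,1] (faults so far: 6)
  step 11: ref 1 -> HIT, frames=[2,3,1] (faults so far: 6)
  step 12: ref 2 -> HIT, frames=[2,3,1] (faults so far: 6)
  step 13: ref 1 -> HIT, frames=[2,3,1] (faults so far: 6)
  LRU total faults: 6
--- Optimal ---
  step 0: ref 3 -> FAULT, frames=[3,-,-] (faults so far: 1)
  step 1: ref 3 -> HIT, frames=[3,-,-] (faults so far: 1)
  step 2: ref 1 -> FAULT, frames=[3,1,-] (faults so far: 2)
  step 3: ref 1 -> HIT, frames=[3,1,-] (faults so far: 2)
  step 4: ref 4 -> FAULT, frames=[3,1,4] (faults so far: 3)
  step 5: ref 2 -> FAULT, evict 4, frames=[3,1,2] (faults so far: 4)
  step 6: ref 2 -> HIT, frames=[3,1,2] (faults so far: 4)
  step 7: ref 2 -> HIT, frames=[3,1,2] (faults so far: 4)
  step 8: ref 3 -> HIT, frames=[3,1,2] (faults so far: 4)
  step 9: ref 1 -> HIT, frames=[3,1,2] (faults so far: 4)
  step 10: ref 1 -> HIT, frames=[3,1,2] (faults so far: 4)
  step 11: ref 1 -> HIT, frames=[3,1,2] (faults so far: 4)
  step 12: ref 2 -> HIT, frames=[3,1,2] (faults so far: 4)
  step 13: ref 1 -> HIT, frames=[3,1,2] (faults so far: 4)
  Optimal total faults: 4

Answer: 6 6 4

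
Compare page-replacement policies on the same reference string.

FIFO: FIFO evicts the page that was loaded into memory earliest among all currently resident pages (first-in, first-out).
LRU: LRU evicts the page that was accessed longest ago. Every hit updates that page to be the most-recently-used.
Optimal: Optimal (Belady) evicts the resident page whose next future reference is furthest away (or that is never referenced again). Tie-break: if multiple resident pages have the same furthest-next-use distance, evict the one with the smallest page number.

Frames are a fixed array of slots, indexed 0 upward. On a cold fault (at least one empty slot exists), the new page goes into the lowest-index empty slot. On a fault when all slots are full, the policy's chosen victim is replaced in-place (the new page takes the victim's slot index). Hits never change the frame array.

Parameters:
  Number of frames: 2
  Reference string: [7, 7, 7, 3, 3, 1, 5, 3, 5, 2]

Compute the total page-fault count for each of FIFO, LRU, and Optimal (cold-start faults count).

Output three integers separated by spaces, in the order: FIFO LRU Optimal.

Answer: 6 6 5

Derivation:
--- FIFO ---
  step 0: ref 7 -> FAULT, frames=[7,-] (faults so far: 1)
  step 1: ref 7 -> HIT, frames=[7,-] (faults so far: 1)
  step 2: ref 7 -> HIT, frames=[7,-] (faults so far: 1)
  step 3: ref 3 -> FAULT, frames=[7,3] (faults so far: 2)
  step 4: ref 3 -> HIT, frames=[7,3] (faults so far: 2)
  step 5: ref 1 -> FAULT, evict 7, frames=[1,3] (faults so far: 3)
  step 6: ref 5 -> FAULT, evict 3, frames=[1,5] (faults so far: 4)
  step 7: ref 3 -> FAULT, evict 1, frames=[3,5] (faults so far: 5)
  step 8: ref 5 -> HIT, frames=[3,5] (faults so far: 5)
  step 9: ref 2 -> FAULT, evict 5, frames=[3,2] (faults so far: 6)
  FIFO total faults: 6
--- LRU ---
  step 0: ref 7 -> FAULT, frames=[7,-] (faults so far: 1)
  step 1: ref 7 -> HIT, frames=[7,-] (faults so far: 1)
  step 2: ref 7 -> HIT, frames=[7,-] (faults so far: 1)
  step 3: ref 3 -> FAULT, frames=[7,3] (faults so far: 2)
  step 4: ref 3 -> HIT, frames=[7,3] (faults so far: 2)
  step 5: ref 1 -> FAULT, evict 7, frames=[1,3] (faults so far: 3)
  step 6: ref 5 -> FAULT, evict 3, frames=[1,5] (faults so far: 4)
  step 7: ref 3 -> FAULT, evict 1, frames=[3,5] (faults so far: 5)
  step 8: ref 5 -> HIT, frames=[3,5] (faults so far: 5)
  step 9: ref 2 -> FAULT, evict 3, frames=[2,5] (faults so far: 6)
  LRU total faults: 6
--- Optimal ---
  step 0: ref 7 -> FAULT, frames=[7,-] (faults so far: 1)
  step 1: ref 7 -> HIT, frames=[7,-] (faults so far: 1)
  step 2: ref 7 -> HIT, frames=[7,-] (faults so far: 1)
  step 3: ref 3 -> FAULT, frames=[7,3] (faults so far: 2)
  step 4: ref 3 -> HIT, frames=[7,3] (faults so far: 2)
  step 5: ref 1 -> FAULT, evict 7, frames=[1,3] (faults so far: 3)
  step 6: ref 5 -> FAULT, evict 1, frames=[5,3] (faults so far: 4)
  step 7: ref 3 -> HIT, frames=[5,3] (faults so far: 4)
  step 8: ref 5 -> HIT, frames=[5,3] (faults so far: 4)
  step 9: ref 2 -> FAULT, evict 3, frames=[5,2] (faults so far: 5)
  Optimal total faults: 5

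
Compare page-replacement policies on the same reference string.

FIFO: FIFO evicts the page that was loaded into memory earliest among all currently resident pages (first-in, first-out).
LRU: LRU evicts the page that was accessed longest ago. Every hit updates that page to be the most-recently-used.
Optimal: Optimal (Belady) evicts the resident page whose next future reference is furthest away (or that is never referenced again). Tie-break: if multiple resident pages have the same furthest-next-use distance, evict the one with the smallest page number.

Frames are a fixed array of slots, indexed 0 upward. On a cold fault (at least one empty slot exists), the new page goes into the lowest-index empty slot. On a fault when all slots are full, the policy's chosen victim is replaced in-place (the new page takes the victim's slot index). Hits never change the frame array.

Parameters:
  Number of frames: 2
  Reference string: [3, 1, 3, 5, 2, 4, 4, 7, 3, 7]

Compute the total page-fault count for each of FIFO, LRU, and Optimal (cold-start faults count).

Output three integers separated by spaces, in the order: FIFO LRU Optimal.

Answer: 7 7 6

Derivation:
--- FIFO ---
  step 0: ref 3 -> FAULT, frames=[3,-] (faults so far: 1)
  step 1: ref 1 -> FAULT, frames=[3,1] (faults so far: 2)
  step 2: ref 3 -> HIT, frames=[3,1] (faults so far: 2)
  step 3: ref 5 -> FAULT, evict 3, frames=[5,1] (faults so far: 3)
  step 4: ref 2 -> FAULT, evict 1, frames=[5,2] (faults so far: 4)
  step 5: ref 4 -> FAULT, evict 5, frames=[4,2] (faults so far: 5)
  step 6: ref 4 -> HIT, frames=[4,2] (faults so far: 5)
  step 7: ref 7 -> FAULT, evict 2, frames=[4,7] (faults so far: 6)
  step 8: ref 3 -> FAULT, evict 4, frames=[3,7] (faults so far: 7)
  step 9: ref 7 -> HIT, frames=[3,7] (faults so far: 7)
  FIFO total faults: 7
--- LRU ---
  step 0: ref 3 -> FAULT, frames=[3,-] (faults so far: 1)
  step 1: ref 1 -> FAULT, frames=[3,1] (faults so far: 2)
  step 2: ref 3 -> HIT, frames=[3,1] (faults so far: 2)
  step 3: ref 5 -> FAULT, evict 1, frames=[3,5] (faults so far: 3)
  step 4: ref 2 -> FAULT, evict 3, frames=[2,5] (faults so far: 4)
  step 5: ref 4 -> FAULT, evict 5, frames=[2,4] (faults so far: 5)
  step 6: ref 4 -> HIT, frames=[2,4] (faults so far: 5)
  step 7: ref 7 -> FAULT, evict 2, frames=[7,4] (faults so far: 6)
  step 8: ref 3 -> FAULT, evict 4, frames=[7,3] (faults so far: 7)
  step 9: ref 7 -> HIT, frames=[7,3] (faults so far: 7)
  LRU total faults: 7
--- Optimal ---
  step 0: ref 3 -> FAULT, frames=[3,-] (faults so far: 1)
  step 1: ref 1 -> FAULT, frames=[3,1] (faults so far: 2)
  step 2: ref 3 -> HIT, frames=[3,1] (faults so far: 2)
  step 3: ref 5 -> FAULT, evict 1, frames=[3,5] (faults so far: 3)
  step 4: ref 2 -> FAULT, evict 5, frames=[3,2] (faults so far: 4)
  step 5: ref 4 -> FAULT, evict 2, frames=[3,4] (faults so far: 5)
  step 6: ref 4 -> HIT, frames=[3,4] (faults so far: 5)
  step 7: ref 7 -> FAULT, evict 4, frames=[3,7] (faults so far: 6)
  step 8: ref 3 -> HIT, frames=[3,7] (faults so far: 6)
  step 9: ref 7 -> HIT, frames=[3,7] (faults so far: 6)
  Optimal total faults: 6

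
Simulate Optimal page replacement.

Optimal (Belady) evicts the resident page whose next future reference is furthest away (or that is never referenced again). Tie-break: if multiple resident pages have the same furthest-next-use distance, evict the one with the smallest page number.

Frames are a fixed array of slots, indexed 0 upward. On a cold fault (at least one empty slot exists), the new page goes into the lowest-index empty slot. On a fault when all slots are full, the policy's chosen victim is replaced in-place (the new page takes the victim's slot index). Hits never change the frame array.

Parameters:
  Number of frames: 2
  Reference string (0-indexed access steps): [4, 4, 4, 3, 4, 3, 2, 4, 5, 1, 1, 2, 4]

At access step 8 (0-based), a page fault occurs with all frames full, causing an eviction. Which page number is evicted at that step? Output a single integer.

Step 0: ref 4 -> FAULT, frames=[4,-]
Step 1: ref 4 -> HIT, frames=[4,-]
Step 2: ref 4 -> HIT, frames=[4,-]
Step 3: ref 3 -> FAULT, frames=[4,3]
Step 4: ref 4 -> HIT, frames=[4,3]
Step 5: ref 3 -> HIT, frames=[4,3]
Step 6: ref 2 -> FAULT, evict 3, frames=[4,2]
Step 7: ref 4 -> HIT, frames=[4,2]
Step 8: ref 5 -> FAULT, evict 4, frames=[5,2]
At step 8: evicted page 4

Answer: 4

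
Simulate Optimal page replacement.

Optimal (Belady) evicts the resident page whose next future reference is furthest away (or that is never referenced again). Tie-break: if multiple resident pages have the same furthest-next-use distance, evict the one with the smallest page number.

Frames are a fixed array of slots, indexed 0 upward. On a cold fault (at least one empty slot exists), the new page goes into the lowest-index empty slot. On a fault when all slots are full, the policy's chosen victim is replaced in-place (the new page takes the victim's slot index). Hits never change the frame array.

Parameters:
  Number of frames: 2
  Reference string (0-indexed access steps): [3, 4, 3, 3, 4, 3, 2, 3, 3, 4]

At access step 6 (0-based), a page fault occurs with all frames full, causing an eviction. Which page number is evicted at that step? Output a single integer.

Step 0: ref 3 -> FAULT, frames=[3,-]
Step 1: ref 4 -> FAULT, frames=[3,4]
Step 2: ref 3 -> HIT, frames=[3,4]
Step 3: ref 3 -> HIT, frames=[3,4]
Step 4: ref 4 -> HIT, frames=[3,4]
Step 5: ref 3 -> HIT, frames=[3,4]
Step 6: ref 2 -> FAULT, evict 4, frames=[3,2]
At step 6: evicted page 4

Answer: 4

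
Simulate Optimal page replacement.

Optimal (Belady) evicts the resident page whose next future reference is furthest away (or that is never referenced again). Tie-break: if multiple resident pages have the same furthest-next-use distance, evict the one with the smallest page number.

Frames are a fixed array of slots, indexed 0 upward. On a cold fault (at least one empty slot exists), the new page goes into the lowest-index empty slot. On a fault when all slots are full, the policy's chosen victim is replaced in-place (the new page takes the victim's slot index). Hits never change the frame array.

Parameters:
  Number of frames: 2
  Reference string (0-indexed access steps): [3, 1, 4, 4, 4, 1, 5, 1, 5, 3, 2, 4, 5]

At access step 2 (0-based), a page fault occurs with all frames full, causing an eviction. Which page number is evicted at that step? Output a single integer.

Step 0: ref 3 -> FAULT, frames=[3,-]
Step 1: ref 1 -> FAULT, frames=[3,1]
Step 2: ref 4 -> FAULT, evict 3, frames=[4,1]
At step 2: evicted page 3

Answer: 3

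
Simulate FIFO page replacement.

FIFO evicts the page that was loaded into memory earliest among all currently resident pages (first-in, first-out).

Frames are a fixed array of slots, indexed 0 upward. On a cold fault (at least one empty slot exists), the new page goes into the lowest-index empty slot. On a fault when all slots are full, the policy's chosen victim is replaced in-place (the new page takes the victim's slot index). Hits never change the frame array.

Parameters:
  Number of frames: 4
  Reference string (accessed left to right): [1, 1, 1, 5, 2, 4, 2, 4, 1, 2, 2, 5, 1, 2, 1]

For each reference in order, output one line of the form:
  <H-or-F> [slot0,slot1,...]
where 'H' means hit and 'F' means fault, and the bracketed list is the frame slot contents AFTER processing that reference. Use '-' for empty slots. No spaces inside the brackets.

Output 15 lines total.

F [1,-,-,-]
H [1,-,-,-]
H [1,-,-,-]
F [1,5,-,-]
F [1,5,2,-]
F [1,5,2,4]
H [1,5,2,4]
H [1,5,2,4]
H [1,5,2,4]
H [1,5,2,4]
H [1,5,2,4]
H [1,5,2,4]
H [1,5,2,4]
H [1,5,2,4]
H [1,5,2,4]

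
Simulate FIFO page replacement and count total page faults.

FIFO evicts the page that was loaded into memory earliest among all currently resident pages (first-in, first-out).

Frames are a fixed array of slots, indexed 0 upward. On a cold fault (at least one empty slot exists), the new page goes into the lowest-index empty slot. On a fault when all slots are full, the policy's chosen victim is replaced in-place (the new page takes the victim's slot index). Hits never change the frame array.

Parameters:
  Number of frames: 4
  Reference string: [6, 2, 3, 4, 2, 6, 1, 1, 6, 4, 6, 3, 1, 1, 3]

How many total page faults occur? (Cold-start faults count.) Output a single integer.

Answer: 6

Derivation:
Step 0: ref 6 → FAULT, frames=[6,-,-,-]
Step 1: ref 2 → FAULT, frames=[6,2,-,-]
Step 2: ref 3 → FAULT, frames=[6,2,3,-]
Step 3: ref 4 → FAULT, frames=[6,2,3,4]
Step 4: ref 2 → HIT, frames=[6,2,3,4]
Step 5: ref 6 → HIT, frames=[6,2,3,4]
Step 6: ref 1 → FAULT (evict 6), frames=[1,2,3,4]
Step 7: ref 1 → HIT, frames=[1,2,3,4]
Step 8: ref 6 → FAULT (evict 2), frames=[1,6,3,4]
Step 9: ref 4 → HIT, frames=[1,6,3,4]
Step 10: ref 6 → HIT, frames=[1,6,3,4]
Step 11: ref 3 → HIT, frames=[1,6,3,4]
Step 12: ref 1 → HIT, frames=[1,6,3,4]
Step 13: ref 1 → HIT, frames=[1,6,3,4]
Step 14: ref 3 → HIT, frames=[1,6,3,4]
Total faults: 6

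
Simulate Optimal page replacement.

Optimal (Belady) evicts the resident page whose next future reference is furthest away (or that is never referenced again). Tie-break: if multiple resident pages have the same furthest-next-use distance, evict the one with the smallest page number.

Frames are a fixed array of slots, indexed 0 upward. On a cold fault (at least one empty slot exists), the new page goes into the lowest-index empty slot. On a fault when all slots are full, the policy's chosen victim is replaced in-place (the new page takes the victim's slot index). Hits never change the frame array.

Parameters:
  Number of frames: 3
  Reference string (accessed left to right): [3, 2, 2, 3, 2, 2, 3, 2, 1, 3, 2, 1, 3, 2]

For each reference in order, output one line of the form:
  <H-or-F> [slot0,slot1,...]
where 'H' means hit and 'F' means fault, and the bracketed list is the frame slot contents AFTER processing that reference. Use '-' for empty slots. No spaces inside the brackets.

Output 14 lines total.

F [3,-,-]
F [3,2,-]
H [3,2,-]
H [3,2,-]
H [3,2,-]
H [3,2,-]
H [3,2,-]
H [3,2,-]
F [3,2,1]
H [3,2,1]
H [3,2,1]
H [3,2,1]
H [3,2,1]
H [3,2,1]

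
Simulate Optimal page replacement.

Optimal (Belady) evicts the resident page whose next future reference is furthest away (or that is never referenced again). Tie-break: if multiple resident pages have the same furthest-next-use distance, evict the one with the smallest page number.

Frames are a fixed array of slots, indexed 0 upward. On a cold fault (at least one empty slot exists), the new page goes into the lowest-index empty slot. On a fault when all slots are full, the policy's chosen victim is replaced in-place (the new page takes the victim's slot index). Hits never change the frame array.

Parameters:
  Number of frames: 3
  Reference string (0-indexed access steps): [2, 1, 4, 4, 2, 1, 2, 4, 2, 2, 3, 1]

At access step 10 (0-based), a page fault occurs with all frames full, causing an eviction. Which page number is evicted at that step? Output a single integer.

Step 0: ref 2 -> FAULT, frames=[2,-,-]
Step 1: ref 1 -> FAULT, frames=[2,1,-]
Step 2: ref 4 -> FAULT, frames=[2,1,4]
Step 3: ref 4 -> HIT, frames=[2,1,4]
Step 4: ref 2 -> HIT, frames=[2,1,4]
Step 5: ref 1 -> HIT, frames=[2,1,4]
Step 6: ref 2 -> HIT, frames=[2,1,4]
Step 7: ref 4 -> HIT, frames=[2,1,4]
Step 8: ref 2 -> HIT, frames=[2,1,4]
Step 9: ref 2 -> HIT, frames=[2,1,4]
Step 10: ref 3 -> FAULT, evict 2, frames=[3,1,4]
At step 10: evicted page 2

Answer: 2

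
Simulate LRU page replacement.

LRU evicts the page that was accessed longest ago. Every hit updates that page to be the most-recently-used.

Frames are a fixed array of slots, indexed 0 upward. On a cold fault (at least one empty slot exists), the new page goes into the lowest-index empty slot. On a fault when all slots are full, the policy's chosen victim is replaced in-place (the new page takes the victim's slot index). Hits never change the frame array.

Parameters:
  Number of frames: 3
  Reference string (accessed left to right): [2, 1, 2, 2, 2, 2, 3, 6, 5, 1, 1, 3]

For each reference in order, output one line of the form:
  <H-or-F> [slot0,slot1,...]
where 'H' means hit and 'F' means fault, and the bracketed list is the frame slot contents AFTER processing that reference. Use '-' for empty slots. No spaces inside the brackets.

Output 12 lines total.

F [2,-,-]
F [2,1,-]
H [2,1,-]
H [2,1,-]
H [2,1,-]
H [2,1,-]
F [2,1,3]
F [2,6,3]
F [5,6,3]
F [5,6,1]
H [5,6,1]
F [5,3,1]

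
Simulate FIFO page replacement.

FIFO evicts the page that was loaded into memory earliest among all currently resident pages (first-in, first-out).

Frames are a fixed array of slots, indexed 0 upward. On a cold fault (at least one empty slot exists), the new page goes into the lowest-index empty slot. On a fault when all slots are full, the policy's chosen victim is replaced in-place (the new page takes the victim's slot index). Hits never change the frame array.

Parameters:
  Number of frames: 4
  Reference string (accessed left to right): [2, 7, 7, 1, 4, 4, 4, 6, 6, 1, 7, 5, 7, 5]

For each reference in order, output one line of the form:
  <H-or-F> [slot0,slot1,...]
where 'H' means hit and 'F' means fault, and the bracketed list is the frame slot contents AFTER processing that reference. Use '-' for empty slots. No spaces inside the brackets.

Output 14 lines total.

F [2,-,-,-]
F [2,7,-,-]
H [2,7,-,-]
F [2,7,1,-]
F [2,7,1,4]
H [2,7,1,4]
H [2,7,1,4]
F [6,7,1,4]
H [6,7,1,4]
H [6,7,1,4]
H [6,7,1,4]
F [6,5,1,4]
F [6,5,7,4]
H [6,5,7,4]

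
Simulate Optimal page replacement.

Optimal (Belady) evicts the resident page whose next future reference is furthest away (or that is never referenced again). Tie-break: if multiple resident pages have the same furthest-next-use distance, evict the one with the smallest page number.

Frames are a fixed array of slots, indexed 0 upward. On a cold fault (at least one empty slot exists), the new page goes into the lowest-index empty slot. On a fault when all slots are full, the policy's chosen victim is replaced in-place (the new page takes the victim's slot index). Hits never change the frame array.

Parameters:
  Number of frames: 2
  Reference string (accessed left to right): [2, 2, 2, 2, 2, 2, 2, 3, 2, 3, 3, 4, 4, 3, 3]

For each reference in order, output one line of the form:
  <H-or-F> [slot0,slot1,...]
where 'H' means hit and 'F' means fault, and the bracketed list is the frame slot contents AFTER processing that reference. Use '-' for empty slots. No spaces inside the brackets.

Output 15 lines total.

F [2,-]
H [2,-]
H [2,-]
H [2,-]
H [2,-]
H [2,-]
H [2,-]
F [2,3]
H [2,3]
H [2,3]
H [2,3]
F [4,3]
H [4,3]
H [4,3]
H [4,3]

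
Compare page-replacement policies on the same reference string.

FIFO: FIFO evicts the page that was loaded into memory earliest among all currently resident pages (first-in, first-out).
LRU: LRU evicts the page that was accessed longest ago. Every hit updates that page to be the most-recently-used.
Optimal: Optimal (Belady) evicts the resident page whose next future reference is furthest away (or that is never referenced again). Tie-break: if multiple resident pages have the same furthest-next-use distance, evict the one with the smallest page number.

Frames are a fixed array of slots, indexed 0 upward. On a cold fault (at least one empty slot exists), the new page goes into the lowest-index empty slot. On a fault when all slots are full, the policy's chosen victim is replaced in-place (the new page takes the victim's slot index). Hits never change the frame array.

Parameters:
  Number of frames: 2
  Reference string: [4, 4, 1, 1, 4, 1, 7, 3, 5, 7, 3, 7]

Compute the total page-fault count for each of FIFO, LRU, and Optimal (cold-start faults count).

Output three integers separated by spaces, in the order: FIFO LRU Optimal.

Answer: 7 7 6

Derivation:
--- FIFO ---
  step 0: ref 4 -> FAULT, frames=[4,-] (faults so far: 1)
  step 1: ref 4 -> HIT, frames=[4,-] (faults so far: 1)
  step 2: ref 1 -> FAULT, frames=[4,1] (faults so far: 2)
  step 3: ref 1 -> HIT, frames=[4,1] (faults so far: 2)
  step 4: ref 4 -> HIT, frames=[4,1] (faults so far: 2)
  step 5: ref 1 -> HIT, frames=[4,1] (faults so far: 2)
  step 6: ref 7 -> FAULT, evict 4, frames=[7,1] (faults so far: 3)
  step 7: ref 3 -> FAULT, evict 1, frames=[7,3] (faults so far: 4)
  step 8: ref 5 -> FAULT, evict 7, frames=[5,3] (faults so far: 5)
  step 9: ref 7 -> FAULT, evict 3, frames=[5,7] (faults so far: 6)
  step 10: ref 3 -> FAULT, evict 5, frames=[3,7] (faults so far: 7)
  step 11: ref 7 -> HIT, frames=[3,7] (faults so far: 7)
  FIFO total faults: 7
--- LRU ---
  step 0: ref 4 -> FAULT, frames=[4,-] (faults so far: 1)
  step 1: ref 4 -> HIT, frames=[4,-] (faults so far: 1)
  step 2: ref 1 -> FAULT, frames=[4,1] (faults so far: 2)
  step 3: ref 1 -> HIT, frames=[4,1] (faults so far: 2)
  step 4: ref 4 -> HIT, frames=[4,1] (faults so far: 2)
  step 5: ref 1 -> HIT, frames=[4,1] (faults so far: 2)
  step 6: ref 7 -> FAULT, evict 4, frames=[7,1] (faults so far: 3)
  step 7: ref 3 -> FAULT, evict 1, frames=[7,3] (faults so far: 4)
  step 8: ref 5 -> FAULT, evict 7, frames=[5,3] (faults so far: 5)
  step 9: ref 7 -> FAULT, evict 3, frames=[5,7] (faults so far: 6)
  step 10: ref 3 -> FAULT, evict 5, frames=[3,7] (faults so far: 7)
  step 11: ref 7 -> HIT, frames=[3,7] (faults so far: 7)
  LRU total faults: 7
--- Optimal ---
  step 0: ref 4 -> FAULT, frames=[4,-] (faults so far: 1)
  step 1: ref 4 -> HIT, frames=[4,-] (faults so far: 1)
  step 2: ref 1 -> FAULT, frames=[4,1] (faults so far: 2)
  step 3: ref 1 -> HIT, frames=[4,1] (faults so far: 2)
  step 4: ref 4 -> HIT, frames=[4,1] (faults so far: 2)
  step 5: ref 1 -> HIT, frames=[4,1] (faults so far: 2)
  step 6: ref 7 -> FAULT, evict 1, frames=[4,7] (faults so far: 3)
  step 7: ref 3 -> FAULT, evict 4, frames=[3,7] (faults so far: 4)
  step 8: ref 5 -> FAULT, evict 3, frames=[5,7] (faults so far: 5)
  step 9: ref 7 -> HIT, frames=[5,7] (faults so far: 5)
  step 10: ref 3 -> FAULT, evict 5, frames=[3,7] (faults so far: 6)
  step 11: ref 7 -> HIT, frames=[3,7] (faults so far: 6)
  Optimal total faults: 6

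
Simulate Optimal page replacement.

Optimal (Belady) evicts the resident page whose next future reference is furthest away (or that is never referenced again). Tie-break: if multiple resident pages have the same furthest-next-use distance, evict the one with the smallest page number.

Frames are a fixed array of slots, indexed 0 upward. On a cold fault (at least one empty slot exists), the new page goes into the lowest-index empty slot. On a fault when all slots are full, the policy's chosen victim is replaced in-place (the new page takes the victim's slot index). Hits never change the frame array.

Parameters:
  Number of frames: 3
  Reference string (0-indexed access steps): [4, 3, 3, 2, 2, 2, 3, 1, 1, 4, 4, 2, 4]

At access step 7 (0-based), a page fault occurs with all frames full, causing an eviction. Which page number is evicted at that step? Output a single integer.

Answer: 3

Derivation:
Step 0: ref 4 -> FAULT, frames=[4,-,-]
Step 1: ref 3 -> FAULT, frames=[4,3,-]
Step 2: ref 3 -> HIT, frames=[4,3,-]
Step 3: ref 2 -> FAULT, frames=[4,3,2]
Step 4: ref 2 -> HIT, frames=[4,3,2]
Step 5: ref 2 -> HIT, frames=[4,3,2]
Step 6: ref 3 -> HIT, frames=[4,3,2]
Step 7: ref 1 -> FAULT, evict 3, frames=[4,1,2]
At step 7: evicted page 3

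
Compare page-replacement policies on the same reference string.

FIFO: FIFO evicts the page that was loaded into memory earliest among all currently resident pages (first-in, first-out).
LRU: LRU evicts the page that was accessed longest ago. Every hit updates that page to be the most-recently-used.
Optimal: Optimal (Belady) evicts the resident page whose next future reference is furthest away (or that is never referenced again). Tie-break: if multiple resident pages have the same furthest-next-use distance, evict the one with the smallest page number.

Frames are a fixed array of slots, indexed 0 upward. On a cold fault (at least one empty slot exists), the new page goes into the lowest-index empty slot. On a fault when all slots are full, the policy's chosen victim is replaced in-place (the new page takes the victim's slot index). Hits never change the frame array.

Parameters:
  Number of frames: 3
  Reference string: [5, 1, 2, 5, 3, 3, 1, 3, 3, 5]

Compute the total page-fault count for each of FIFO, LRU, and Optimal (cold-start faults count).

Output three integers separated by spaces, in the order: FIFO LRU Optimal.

--- FIFO ---
  step 0: ref 5 -> FAULT, frames=[5,-,-] (faults so far: 1)
  step 1: ref 1 -> FAULT, frames=[5,1,-] (faults so far: 2)
  step 2: ref 2 -> FAULT, frames=[5,1,2] (faults so far: 3)
  step 3: ref 5 -> HIT, frames=[5,1,2] (faults so far: 3)
  step 4: ref 3 -> FAULT, evict 5, frames=[3,1,2] (faults so far: 4)
  step 5: ref 3 -> HIT, frames=[3,1,2] (faults so far: 4)
  step 6: ref 1 -> HIT, frames=[3,1,2] (faults so far: 4)
  step 7: ref 3 -> HIT, frames=[3,1,2] (faults so far: 4)
  step 8: ref 3 -> HIT, frames=[3,1,2] (faults so far: 4)
  step 9: ref 5 -> FAULT, evict 1, frames=[3,5,2] (faults so far: 5)
  FIFO total faults: 5
--- LRU ---
  step 0: ref 5 -> FAULT, frames=[5,-,-] (faults so far: 1)
  step 1: ref 1 -> FAULT, frames=[5,1,-] (faults so far: 2)
  step 2: ref 2 -> FAULT, frames=[5,1,2] (faults so far: 3)
  step 3: ref 5 -> HIT, frames=[5,1,2] (faults so far: 3)
  step 4: ref 3 -> FAULT, evict 1, frames=[5,3,2] (faults so far: 4)
  step 5: ref 3 -> HIT, frames=[5,3,2] (faults so far: 4)
  step 6: ref 1 -> FAULT, evict 2, frames=[5,3,1] (faults so far: 5)
  step 7: ref 3 -> HIT, frames=[5,3,1] (faults so far: 5)
  step 8: ref 3 -> HIT, frames=[5,3,1] (faults so far: 5)
  step 9: ref 5 -> HIT, frames=[5,3,1] (faults so far: 5)
  LRU total faults: 5
--- Optimal ---
  step 0: ref 5 -> FAULT, frames=[5,-,-] (faults so far: 1)
  step 1: ref 1 -> FAULT, frames=[5,1,-] (faults so far: 2)
  step 2: ref 2 -> FAULT, frames=[5,1,2] (faults so far: 3)
  step 3: ref 5 -> HIT, frames=[5,1,2] (faults so far: 3)
  step 4: ref 3 -> FAULT, evict 2, frames=[5,1,3] (faults so far: 4)
  step 5: ref 3 -> HIT, frames=[5,1,3] (faults so far: 4)
  step 6: ref 1 -> HIT, frames=[5,1,3] (faults so far: 4)
  step 7: ref 3 -> HIT, frames=[5,1,3] (faults so far: 4)
  step 8: ref 3 -> HIT, frames=[5,1,3] (faults so far: 4)
  step 9: ref 5 -> HIT, frames=[5,1,3] (faults so far: 4)
  Optimal total faults: 4

Answer: 5 5 4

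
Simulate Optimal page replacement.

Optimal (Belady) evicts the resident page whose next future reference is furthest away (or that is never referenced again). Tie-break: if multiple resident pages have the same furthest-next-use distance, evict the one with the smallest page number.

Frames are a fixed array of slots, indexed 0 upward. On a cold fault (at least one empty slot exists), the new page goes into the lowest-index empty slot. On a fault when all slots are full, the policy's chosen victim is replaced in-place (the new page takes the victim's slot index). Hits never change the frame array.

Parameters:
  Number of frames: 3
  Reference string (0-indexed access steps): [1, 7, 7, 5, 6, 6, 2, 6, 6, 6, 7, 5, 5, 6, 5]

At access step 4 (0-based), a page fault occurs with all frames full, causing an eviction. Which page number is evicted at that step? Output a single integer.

Answer: 1

Derivation:
Step 0: ref 1 -> FAULT, frames=[1,-,-]
Step 1: ref 7 -> FAULT, frames=[1,7,-]
Step 2: ref 7 -> HIT, frames=[1,7,-]
Step 3: ref 5 -> FAULT, frames=[1,7,5]
Step 4: ref 6 -> FAULT, evict 1, frames=[6,7,5]
At step 4: evicted page 1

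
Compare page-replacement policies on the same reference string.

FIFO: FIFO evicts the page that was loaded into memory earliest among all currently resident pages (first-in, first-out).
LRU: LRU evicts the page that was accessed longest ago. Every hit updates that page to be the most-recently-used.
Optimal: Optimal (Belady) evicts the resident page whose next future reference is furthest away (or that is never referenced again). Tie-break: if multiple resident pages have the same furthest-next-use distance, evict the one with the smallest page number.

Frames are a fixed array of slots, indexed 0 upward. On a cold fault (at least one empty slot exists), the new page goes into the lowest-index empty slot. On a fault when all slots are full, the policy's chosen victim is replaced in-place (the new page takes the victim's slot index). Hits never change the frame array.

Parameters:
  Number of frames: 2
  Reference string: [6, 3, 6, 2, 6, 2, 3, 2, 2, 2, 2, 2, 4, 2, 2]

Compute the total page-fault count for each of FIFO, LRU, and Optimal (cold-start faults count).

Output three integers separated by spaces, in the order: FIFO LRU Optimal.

--- FIFO ---
  step 0: ref 6 -> FAULT, frames=[6,-] (faults so far: 1)
  step 1: ref 3 -> FAULT, frames=[6,3] (faults so far: 2)
  step 2: ref 6 -> HIT, frames=[6,3] (faults so far: 2)
  step 3: ref 2 -> FAULT, evict 6, frames=[2,3] (faults so far: 3)
  step 4: ref 6 -> FAULT, evict 3, frames=[2,6] (faults so far: 4)
  step 5: ref 2 -> HIT, frames=[2,6] (faults so far: 4)
  step 6: ref 3 -> FAULT, evict 2, frames=[3,6] (faults so far: 5)
  step 7: ref 2 -> FAULT, evict 6, frames=[3,2] (faults so far: 6)
  step 8: ref 2 -> HIT, frames=[3,2] (faults so far: 6)
  step 9: ref 2 -> HIT, frames=[3,2] (faults so far: 6)
  step 10: ref 2 -> HIT, frames=[3,2] (faults so far: 6)
  step 11: ref 2 -> HIT, frames=[3,2] (faults so far: 6)
  step 12: ref 4 -> FAULT, evict 3, frames=[4,2] (faults so far: 7)
  step 13: ref 2 -> HIT, frames=[4,2] (faults so far: 7)
  step 14: ref 2 -> HIT, frames=[4,2] (faults so far: 7)
  FIFO total faults: 7
--- LRU ---
  step 0: ref 6 -> FAULT, frames=[6,-] (faults so far: 1)
  step 1: ref 3 -> FAULT, frames=[6,3] (faults so far: 2)
  step 2: ref 6 -> HIT, frames=[6,3] (faults so far: 2)
  step 3: ref 2 -> FAULT, evict 3, frames=[6,2] (faults so far: 3)
  step 4: ref 6 -> HIT, frames=[6,2] (faults so far: 3)
  step 5: ref 2 -> HIT, frames=[6,2] (faults so far: 3)
  step 6: ref 3 -> FAULT, evict 6, frames=[3,2] (faults so far: 4)
  step 7: ref 2 -> HIT, frames=[3,2] (faults so far: 4)
  step 8: ref 2 -> HIT, frames=[3,2] (faults so far: 4)
  step 9: ref 2 -> HIT, frames=[3,2] (faults so far: 4)
  step 10: ref 2 -> HIT, frames=[3,2] (faults so far: 4)
  step 11: ref 2 -> HIT, frames=[3,2] (faults so far: 4)
  step 12: ref 4 -> FAULT, evict 3, frames=[4,2] (faults so far: 5)
  step 13: ref 2 -> HIT, frames=[4,2] (faults so far: 5)
  step 14: ref 2 -> HIT, frames=[4,2] (faults so far: 5)
  LRU total faults: 5
--- Optimal ---
  step 0: ref 6 -> FAULT, frames=[6,-] (faults so far: 1)
  step 1: ref 3 -> FAULT, frames=[6,3] (faults so far: 2)
  step 2: ref 6 -> HIT, frames=[6,3] (faults so far: 2)
  step 3: ref 2 -> FAULT, evict 3, frames=[6,2] (faults so far: 3)
  step 4: ref 6 -> HIT, frames=[6,2] (faults so far: 3)
  step 5: ref 2 -> HIT, frames=[6,2] (faults so far: 3)
  step 6: ref 3 -> FAULT, evict 6, frames=[3,2] (faults so far: 4)
  step 7: ref 2 -> HIT, frames=[3,2] (faults so far: 4)
  step 8: ref 2 -> HIT, frames=[3,2] (faults so far: 4)
  step 9: ref 2 -> HIT, frames=[3,2] (faults so far: 4)
  step 10: ref 2 -> HIT, frames=[3,2] (faults so far: 4)
  step 11: ref 2 -> HIT, frames=[3,2] (faults so far: 4)
  step 12: ref 4 -> FAULT, evict 3, frames=[4,2] (faults so far: 5)
  step 13: ref 2 -> HIT, frames=[4,2] (faults so far: 5)
  step 14: ref 2 -> HIT, frames=[4,2] (faults so far: 5)
  Optimal total faults: 5

Answer: 7 5 5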